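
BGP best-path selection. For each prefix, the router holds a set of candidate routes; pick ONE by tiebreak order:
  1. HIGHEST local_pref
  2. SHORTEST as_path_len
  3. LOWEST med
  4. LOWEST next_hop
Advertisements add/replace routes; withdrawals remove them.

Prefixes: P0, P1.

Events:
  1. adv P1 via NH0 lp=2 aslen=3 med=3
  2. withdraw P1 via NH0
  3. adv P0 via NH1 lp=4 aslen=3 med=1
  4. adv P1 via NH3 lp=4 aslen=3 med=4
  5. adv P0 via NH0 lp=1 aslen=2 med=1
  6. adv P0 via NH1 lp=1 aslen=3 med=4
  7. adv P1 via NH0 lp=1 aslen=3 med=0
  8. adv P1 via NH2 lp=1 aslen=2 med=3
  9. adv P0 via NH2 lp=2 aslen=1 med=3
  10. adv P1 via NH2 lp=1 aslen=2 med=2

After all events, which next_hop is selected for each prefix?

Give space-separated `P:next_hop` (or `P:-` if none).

Answer: P0:NH2 P1:NH3

Derivation:
Op 1: best P0=- P1=NH0
Op 2: best P0=- P1=-
Op 3: best P0=NH1 P1=-
Op 4: best P0=NH1 P1=NH3
Op 5: best P0=NH1 P1=NH3
Op 6: best P0=NH0 P1=NH3
Op 7: best P0=NH0 P1=NH3
Op 8: best P0=NH0 P1=NH3
Op 9: best P0=NH2 P1=NH3
Op 10: best P0=NH2 P1=NH3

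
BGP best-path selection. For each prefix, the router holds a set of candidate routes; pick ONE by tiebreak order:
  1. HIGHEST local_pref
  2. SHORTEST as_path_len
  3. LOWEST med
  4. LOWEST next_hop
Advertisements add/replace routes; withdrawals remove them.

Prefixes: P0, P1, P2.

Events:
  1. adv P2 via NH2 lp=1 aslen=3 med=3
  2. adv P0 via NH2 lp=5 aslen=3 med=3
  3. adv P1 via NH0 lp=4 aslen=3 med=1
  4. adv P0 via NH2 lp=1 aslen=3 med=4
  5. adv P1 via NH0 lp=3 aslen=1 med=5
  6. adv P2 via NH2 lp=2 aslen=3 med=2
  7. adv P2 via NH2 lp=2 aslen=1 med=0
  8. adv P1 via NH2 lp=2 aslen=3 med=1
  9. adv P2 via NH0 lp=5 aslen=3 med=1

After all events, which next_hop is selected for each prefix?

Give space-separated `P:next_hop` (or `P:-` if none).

Op 1: best P0=- P1=- P2=NH2
Op 2: best P0=NH2 P1=- P2=NH2
Op 3: best P0=NH2 P1=NH0 P2=NH2
Op 4: best P0=NH2 P1=NH0 P2=NH2
Op 5: best P0=NH2 P1=NH0 P2=NH2
Op 6: best P0=NH2 P1=NH0 P2=NH2
Op 7: best P0=NH2 P1=NH0 P2=NH2
Op 8: best P0=NH2 P1=NH0 P2=NH2
Op 9: best P0=NH2 P1=NH0 P2=NH0

Answer: P0:NH2 P1:NH0 P2:NH0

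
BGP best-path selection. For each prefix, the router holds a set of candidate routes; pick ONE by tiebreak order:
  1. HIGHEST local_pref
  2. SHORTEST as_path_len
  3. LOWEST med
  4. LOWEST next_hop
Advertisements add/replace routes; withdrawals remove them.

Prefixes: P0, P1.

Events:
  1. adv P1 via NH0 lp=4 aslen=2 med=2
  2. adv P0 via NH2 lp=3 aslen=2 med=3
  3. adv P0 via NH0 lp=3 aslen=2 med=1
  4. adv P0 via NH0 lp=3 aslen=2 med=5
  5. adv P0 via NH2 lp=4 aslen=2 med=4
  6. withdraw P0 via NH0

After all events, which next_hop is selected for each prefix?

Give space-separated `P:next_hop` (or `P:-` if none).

Op 1: best P0=- P1=NH0
Op 2: best P0=NH2 P1=NH0
Op 3: best P0=NH0 P1=NH0
Op 4: best P0=NH2 P1=NH0
Op 5: best P0=NH2 P1=NH0
Op 6: best P0=NH2 P1=NH0

Answer: P0:NH2 P1:NH0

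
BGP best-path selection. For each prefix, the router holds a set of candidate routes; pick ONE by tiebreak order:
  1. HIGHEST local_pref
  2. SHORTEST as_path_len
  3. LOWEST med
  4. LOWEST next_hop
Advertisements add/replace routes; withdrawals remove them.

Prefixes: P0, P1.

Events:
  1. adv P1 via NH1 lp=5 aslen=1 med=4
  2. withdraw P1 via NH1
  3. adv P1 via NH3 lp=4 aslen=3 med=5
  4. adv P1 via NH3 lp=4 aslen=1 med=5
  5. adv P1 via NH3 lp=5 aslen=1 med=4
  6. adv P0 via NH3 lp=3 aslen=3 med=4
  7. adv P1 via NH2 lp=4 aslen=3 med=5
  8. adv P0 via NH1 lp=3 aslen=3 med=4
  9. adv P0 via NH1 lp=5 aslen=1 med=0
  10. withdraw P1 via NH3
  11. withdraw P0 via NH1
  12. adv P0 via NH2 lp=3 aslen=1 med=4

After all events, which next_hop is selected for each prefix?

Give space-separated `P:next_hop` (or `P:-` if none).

Op 1: best P0=- P1=NH1
Op 2: best P0=- P1=-
Op 3: best P0=- P1=NH3
Op 4: best P0=- P1=NH3
Op 5: best P0=- P1=NH3
Op 6: best P0=NH3 P1=NH3
Op 7: best P0=NH3 P1=NH3
Op 8: best P0=NH1 P1=NH3
Op 9: best P0=NH1 P1=NH3
Op 10: best P0=NH1 P1=NH2
Op 11: best P0=NH3 P1=NH2
Op 12: best P0=NH2 P1=NH2

Answer: P0:NH2 P1:NH2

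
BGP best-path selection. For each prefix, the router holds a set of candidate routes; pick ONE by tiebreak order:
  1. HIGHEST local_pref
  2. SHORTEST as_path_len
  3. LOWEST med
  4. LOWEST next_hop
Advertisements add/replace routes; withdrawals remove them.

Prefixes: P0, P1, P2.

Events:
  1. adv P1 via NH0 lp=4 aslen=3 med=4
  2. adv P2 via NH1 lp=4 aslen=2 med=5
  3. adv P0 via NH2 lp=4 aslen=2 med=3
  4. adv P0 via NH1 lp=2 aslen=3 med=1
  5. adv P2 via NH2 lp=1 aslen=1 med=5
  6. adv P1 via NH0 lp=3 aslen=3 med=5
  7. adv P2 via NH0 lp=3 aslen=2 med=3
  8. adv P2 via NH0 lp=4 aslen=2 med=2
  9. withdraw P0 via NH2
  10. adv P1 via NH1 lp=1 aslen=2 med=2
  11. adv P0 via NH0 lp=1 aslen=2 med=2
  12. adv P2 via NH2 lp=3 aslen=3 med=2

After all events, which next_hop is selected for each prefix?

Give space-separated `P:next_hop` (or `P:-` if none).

Op 1: best P0=- P1=NH0 P2=-
Op 2: best P0=- P1=NH0 P2=NH1
Op 3: best P0=NH2 P1=NH0 P2=NH1
Op 4: best P0=NH2 P1=NH0 P2=NH1
Op 5: best P0=NH2 P1=NH0 P2=NH1
Op 6: best P0=NH2 P1=NH0 P2=NH1
Op 7: best P0=NH2 P1=NH0 P2=NH1
Op 8: best P0=NH2 P1=NH0 P2=NH0
Op 9: best P0=NH1 P1=NH0 P2=NH0
Op 10: best P0=NH1 P1=NH0 P2=NH0
Op 11: best P0=NH1 P1=NH0 P2=NH0
Op 12: best P0=NH1 P1=NH0 P2=NH0

Answer: P0:NH1 P1:NH0 P2:NH0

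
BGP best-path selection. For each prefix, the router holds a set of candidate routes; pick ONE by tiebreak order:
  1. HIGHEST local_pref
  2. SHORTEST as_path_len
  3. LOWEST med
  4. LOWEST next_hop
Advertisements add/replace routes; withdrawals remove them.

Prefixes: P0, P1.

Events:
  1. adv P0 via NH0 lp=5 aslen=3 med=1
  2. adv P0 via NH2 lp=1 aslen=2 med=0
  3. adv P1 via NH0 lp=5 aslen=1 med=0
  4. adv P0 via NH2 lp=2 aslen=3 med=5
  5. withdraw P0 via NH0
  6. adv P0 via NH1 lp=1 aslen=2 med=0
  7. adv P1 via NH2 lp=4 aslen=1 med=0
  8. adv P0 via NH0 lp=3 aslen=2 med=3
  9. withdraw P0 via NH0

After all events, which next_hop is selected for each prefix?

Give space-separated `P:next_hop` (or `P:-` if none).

Answer: P0:NH2 P1:NH0

Derivation:
Op 1: best P0=NH0 P1=-
Op 2: best P0=NH0 P1=-
Op 3: best P0=NH0 P1=NH0
Op 4: best P0=NH0 P1=NH0
Op 5: best P0=NH2 P1=NH0
Op 6: best P0=NH2 P1=NH0
Op 7: best P0=NH2 P1=NH0
Op 8: best P0=NH0 P1=NH0
Op 9: best P0=NH2 P1=NH0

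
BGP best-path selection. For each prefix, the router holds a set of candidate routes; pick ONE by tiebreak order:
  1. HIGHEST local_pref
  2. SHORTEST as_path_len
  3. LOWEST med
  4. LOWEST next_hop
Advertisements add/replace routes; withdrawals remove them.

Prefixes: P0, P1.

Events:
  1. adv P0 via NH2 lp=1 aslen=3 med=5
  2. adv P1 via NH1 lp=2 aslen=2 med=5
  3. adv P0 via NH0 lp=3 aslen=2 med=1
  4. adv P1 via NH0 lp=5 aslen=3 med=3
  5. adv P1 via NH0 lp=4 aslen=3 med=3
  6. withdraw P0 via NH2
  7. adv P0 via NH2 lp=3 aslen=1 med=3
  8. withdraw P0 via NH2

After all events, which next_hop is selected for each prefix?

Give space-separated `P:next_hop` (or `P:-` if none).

Answer: P0:NH0 P1:NH0

Derivation:
Op 1: best P0=NH2 P1=-
Op 2: best P0=NH2 P1=NH1
Op 3: best P0=NH0 P1=NH1
Op 4: best P0=NH0 P1=NH0
Op 5: best P0=NH0 P1=NH0
Op 6: best P0=NH0 P1=NH0
Op 7: best P0=NH2 P1=NH0
Op 8: best P0=NH0 P1=NH0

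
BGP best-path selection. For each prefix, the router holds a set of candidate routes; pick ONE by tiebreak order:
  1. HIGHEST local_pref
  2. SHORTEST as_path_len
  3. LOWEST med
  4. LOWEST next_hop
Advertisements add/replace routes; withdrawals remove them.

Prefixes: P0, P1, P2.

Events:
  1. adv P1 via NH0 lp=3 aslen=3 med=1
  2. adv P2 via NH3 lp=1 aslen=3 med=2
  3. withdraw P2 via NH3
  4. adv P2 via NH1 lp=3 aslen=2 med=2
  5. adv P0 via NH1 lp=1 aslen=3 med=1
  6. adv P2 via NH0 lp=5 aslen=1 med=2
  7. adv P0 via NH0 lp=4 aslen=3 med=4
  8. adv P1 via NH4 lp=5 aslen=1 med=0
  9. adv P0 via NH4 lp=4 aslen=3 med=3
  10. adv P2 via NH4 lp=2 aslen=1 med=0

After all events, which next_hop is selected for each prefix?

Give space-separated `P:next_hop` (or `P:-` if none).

Answer: P0:NH4 P1:NH4 P2:NH0

Derivation:
Op 1: best P0=- P1=NH0 P2=-
Op 2: best P0=- P1=NH0 P2=NH3
Op 3: best P0=- P1=NH0 P2=-
Op 4: best P0=- P1=NH0 P2=NH1
Op 5: best P0=NH1 P1=NH0 P2=NH1
Op 6: best P0=NH1 P1=NH0 P2=NH0
Op 7: best P0=NH0 P1=NH0 P2=NH0
Op 8: best P0=NH0 P1=NH4 P2=NH0
Op 9: best P0=NH4 P1=NH4 P2=NH0
Op 10: best P0=NH4 P1=NH4 P2=NH0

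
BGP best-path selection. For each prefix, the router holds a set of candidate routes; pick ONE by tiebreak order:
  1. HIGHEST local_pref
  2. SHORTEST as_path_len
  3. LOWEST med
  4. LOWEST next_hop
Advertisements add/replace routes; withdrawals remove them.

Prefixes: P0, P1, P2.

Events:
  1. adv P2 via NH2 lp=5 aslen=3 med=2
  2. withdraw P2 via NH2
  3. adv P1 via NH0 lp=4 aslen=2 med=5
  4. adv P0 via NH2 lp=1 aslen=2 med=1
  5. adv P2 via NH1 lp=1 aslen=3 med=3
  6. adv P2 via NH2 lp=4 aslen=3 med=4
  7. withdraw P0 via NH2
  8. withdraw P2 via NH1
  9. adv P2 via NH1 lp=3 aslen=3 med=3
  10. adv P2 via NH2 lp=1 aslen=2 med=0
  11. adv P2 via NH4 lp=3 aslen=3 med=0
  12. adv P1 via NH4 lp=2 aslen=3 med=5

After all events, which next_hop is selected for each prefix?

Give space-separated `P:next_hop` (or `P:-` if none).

Op 1: best P0=- P1=- P2=NH2
Op 2: best P0=- P1=- P2=-
Op 3: best P0=- P1=NH0 P2=-
Op 4: best P0=NH2 P1=NH0 P2=-
Op 5: best P0=NH2 P1=NH0 P2=NH1
Op 6: best P0=NH2 P1=NH0 P2=NH2
Op 7: best P0=- P1=NH0 P2=NH2
Op 8: best P0=- P1=NH0 P2=NH2
Op 9: best P0=- P1=NH0 P2=NH2
Op 10: best P0=- P1=NH0 P2=NH1
Op 11: best P0=- P1=NH0 P2=NH4
Op 12: best P0=- P1=NH0 P2=NH4

Answer: P0:- P1:NH0 P2:NH4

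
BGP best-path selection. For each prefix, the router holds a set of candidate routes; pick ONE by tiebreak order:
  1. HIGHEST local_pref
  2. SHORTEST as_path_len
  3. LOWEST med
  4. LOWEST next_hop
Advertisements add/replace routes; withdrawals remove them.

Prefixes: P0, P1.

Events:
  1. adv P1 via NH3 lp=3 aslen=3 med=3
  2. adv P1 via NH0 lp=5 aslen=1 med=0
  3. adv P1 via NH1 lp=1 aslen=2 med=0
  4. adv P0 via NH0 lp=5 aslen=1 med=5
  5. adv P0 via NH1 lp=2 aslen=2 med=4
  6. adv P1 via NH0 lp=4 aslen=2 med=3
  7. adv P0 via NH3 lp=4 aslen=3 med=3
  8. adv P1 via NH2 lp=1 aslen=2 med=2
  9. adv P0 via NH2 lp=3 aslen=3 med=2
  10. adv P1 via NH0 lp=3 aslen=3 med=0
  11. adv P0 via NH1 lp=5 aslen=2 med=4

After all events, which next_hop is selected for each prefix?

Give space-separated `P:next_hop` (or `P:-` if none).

Answer: P0:NH0 P1:NH0

Derivation:
Op 1: best P0=- P1=NH3
Op 2: best P0=- P1=NH0
Op 3: best P0=- P1=NH0
Op 4: best P0=NH0 P1=NH0
Op 5: best P0=NH0 P1=NH0
Op 6: best P0=NH0 P1=NH0
Op 7: best P0=NH0 P1=NH0
Op 8: best P0=NH0 P1=NH0
Op 9: best P0=NH0 P1=NH0
Op 10: best P0=NH0 P1=NH0
Op 11: best P0=NH0 P1=NH0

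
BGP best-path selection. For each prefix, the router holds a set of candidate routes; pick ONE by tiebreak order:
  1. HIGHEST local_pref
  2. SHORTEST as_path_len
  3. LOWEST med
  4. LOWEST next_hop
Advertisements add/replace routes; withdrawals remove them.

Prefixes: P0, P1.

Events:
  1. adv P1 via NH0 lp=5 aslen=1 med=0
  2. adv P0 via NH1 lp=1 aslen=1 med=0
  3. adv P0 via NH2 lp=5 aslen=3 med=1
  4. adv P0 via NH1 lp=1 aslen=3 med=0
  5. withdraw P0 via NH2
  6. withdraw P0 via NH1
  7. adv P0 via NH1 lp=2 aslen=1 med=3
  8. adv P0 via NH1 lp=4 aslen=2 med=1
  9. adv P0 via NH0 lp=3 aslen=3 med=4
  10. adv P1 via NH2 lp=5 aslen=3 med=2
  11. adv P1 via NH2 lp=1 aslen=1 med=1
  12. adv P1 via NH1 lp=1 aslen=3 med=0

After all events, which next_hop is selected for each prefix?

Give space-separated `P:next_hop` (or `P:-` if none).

Answer: P0:NH1 P1:NH0

Derivation:
Op 1: best P0=- P1=NH0
Op 2: best P0=NH1 P1=NH0
Op 3: best P0=NH2 P1=NH0
Op 4: best P0=NH2 P1=NH0
Op 5: best P0=NH1 P1=NH0
Op 6: best P0=- P1=NH0
Op 7: best P0=NH1 P1=NH0
Op 8: best P0=NH1 P1=NH0
Op 9: best P0=NH1 P1=NH0
Op 10: best P0=NH1 P1=NH0
Op 11: best P0=NH1 P1=NH0
Op 12: best P0=NH1 P1=NH0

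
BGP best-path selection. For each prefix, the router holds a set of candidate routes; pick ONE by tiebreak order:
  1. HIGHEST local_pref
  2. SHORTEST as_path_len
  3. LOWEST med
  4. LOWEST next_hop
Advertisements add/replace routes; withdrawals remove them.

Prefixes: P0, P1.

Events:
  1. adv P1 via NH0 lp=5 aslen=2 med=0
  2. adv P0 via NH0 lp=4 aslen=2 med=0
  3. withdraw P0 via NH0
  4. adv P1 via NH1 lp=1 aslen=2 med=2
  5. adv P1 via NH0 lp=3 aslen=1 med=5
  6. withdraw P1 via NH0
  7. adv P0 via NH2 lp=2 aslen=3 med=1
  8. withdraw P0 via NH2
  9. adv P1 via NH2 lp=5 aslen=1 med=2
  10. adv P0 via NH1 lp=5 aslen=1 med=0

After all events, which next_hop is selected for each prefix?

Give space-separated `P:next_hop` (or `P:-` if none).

Answer: P0:NH1 P1:NH2

Derivation:
Op 1: best P0=- P1=NH0
Op 2: best P0=NH0 P1=NH0
Op 3: best P0=- P1=NH0
Op 4: best P0=- P1=NH0
Op 5: best P0=- P1=NH0
Op 6: best P0=- P1=NH1
Op 7: best P0=NH2 P1=NH1
Op 8: best P0=- P1=NH1
Op 9: best P0=- P1=NH2
Op 10: best P0=NH1 P1=NH2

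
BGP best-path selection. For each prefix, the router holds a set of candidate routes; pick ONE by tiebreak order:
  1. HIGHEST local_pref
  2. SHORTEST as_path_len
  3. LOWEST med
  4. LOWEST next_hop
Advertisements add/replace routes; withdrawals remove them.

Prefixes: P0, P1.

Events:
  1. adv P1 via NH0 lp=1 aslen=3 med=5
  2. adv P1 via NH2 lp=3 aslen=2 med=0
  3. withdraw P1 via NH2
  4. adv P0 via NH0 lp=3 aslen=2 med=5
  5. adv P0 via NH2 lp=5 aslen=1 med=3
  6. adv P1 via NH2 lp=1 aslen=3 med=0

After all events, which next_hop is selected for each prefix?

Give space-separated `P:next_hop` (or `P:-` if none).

Answer: P0:NH2 P1:NH2

Derivation:
Op 1: best P0=- P1=NH0
Op 2: best P0=- P1=NH2
Op 3: best P0=- P1=NH0
Op 4: best P0=NH0 P1=NH0
Op 5: best P0=NH2 P1=NH0
Op 6: best P0=NH2 P1=NH2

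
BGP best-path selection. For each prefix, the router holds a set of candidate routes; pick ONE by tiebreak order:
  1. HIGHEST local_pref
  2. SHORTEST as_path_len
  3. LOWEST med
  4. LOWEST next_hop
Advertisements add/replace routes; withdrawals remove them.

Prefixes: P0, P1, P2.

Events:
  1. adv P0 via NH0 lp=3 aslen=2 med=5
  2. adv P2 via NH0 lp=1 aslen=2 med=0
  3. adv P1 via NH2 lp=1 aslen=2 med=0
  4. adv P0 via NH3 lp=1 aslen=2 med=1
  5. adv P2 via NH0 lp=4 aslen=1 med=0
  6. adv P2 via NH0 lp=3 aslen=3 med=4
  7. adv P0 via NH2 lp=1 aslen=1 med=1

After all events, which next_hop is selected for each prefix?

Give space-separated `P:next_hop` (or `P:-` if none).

Answer: P0:NH0 P1:NH2 P2:NH0

Derivation:
Op 1: best P0=NH0 P1=- P2=-
Op 2: best P0=NH0 P1=- P2=NH0
Op 3: best P0=NH0 P1=NH2 P2=NH0
Op 4: best P0=NH0 P1=NH2 P2=NH0
Op 5: best P0=NH0 P1=NH2 P2=NH0
Op 6: best P0=NH0 P1=NH2 P2=NH0
Op 7: best P0=NH0 P1=NH2 P2=NH0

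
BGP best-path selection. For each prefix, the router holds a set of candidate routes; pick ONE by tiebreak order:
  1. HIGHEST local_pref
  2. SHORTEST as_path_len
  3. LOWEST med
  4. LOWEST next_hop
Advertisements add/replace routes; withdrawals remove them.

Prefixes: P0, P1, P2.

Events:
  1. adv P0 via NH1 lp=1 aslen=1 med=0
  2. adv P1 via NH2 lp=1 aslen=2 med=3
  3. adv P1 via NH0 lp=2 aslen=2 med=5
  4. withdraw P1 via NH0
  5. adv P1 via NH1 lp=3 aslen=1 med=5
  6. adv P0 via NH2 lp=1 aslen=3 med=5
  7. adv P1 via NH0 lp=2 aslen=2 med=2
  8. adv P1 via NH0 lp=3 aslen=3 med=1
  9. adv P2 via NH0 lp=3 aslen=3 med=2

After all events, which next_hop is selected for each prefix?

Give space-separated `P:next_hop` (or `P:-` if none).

Op 1: best P0=NH1 P1=- P2=-
Op 2: best P0=NH1 P1=NH2 P2=-
Op 3: best P0=NH1 P1=NH0 P2=-
Op 4: best P0=NH1 P1=NH2 P2=-
Op 5: best P0=NH1 P1=NH1 P2=-
Op 6: best P0=NH1 P1=NH1 P2=-
Op 7: best P0=NH1 P1=NH1 P2=-
Op 8: best P0=NH1 P1=NH1 P2=-
Op 9: best P0=NH1 P1=NH1 P2=NH0

Answer: P0:NH1 P1:NH1 P2:NH0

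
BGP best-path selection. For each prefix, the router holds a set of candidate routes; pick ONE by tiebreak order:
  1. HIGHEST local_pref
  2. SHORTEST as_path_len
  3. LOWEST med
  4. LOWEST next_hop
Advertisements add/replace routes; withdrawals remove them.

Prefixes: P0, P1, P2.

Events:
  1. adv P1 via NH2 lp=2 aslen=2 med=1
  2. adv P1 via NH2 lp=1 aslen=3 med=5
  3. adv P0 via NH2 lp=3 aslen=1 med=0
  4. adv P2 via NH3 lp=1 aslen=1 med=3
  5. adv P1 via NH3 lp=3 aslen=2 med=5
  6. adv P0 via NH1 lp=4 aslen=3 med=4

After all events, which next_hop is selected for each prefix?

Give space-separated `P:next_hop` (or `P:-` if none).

Op 1: best P0=- P1=NH2 P2=-
Op 2: best P0=- P1=NH2 P2=-
Op 3: best P0=NH2 P1=NH2 P2=-
Op 4: best P0=NH2 P1=NH2 P2=NH3
Op 5: best P0=NH2 P1=NH3 P2=NH3
Op 6: best P0=NH1 P1=NH3 P2=NH3

Answer: P0:NH1 P1:NH3 P2:NH3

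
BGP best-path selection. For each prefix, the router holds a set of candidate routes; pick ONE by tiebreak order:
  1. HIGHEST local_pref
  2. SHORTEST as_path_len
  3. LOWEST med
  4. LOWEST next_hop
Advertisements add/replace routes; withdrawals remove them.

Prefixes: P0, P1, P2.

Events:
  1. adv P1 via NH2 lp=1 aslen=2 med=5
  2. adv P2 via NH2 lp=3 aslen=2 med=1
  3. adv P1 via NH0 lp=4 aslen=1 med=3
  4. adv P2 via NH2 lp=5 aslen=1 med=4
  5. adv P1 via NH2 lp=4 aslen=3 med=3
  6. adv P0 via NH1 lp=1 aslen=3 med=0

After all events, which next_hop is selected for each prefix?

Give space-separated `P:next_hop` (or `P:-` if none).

Answer: P0:NH1 P1:NH0 P2:NH2

Derivation:
Op 1: best P0=- P1=NH2 P2=-
Op 2: best P0=- P1=NH2 P2=NH2
Op 3: best P0=- P1=NH0 P2=NH2
Op 4: best P0=- P1=NH0 P2=NH2
Op 5: best P0=- P1=NH0 P2=NH2
Op 6: best P0=NH1 P1=NH0 P2=NH2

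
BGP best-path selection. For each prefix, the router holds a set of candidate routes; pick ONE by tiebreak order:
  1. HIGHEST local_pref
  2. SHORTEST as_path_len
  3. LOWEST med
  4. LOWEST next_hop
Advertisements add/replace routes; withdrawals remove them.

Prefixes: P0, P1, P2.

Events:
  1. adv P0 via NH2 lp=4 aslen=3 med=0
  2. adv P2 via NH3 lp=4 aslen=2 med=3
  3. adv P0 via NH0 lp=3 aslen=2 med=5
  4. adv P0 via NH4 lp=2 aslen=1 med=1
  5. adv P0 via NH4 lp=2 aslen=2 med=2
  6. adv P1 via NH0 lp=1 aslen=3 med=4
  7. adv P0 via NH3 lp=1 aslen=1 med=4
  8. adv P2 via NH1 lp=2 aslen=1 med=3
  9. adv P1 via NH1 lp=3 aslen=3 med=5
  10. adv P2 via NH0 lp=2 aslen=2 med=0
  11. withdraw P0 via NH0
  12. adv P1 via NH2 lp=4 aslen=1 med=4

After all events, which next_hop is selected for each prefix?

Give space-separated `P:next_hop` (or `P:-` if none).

Op 1: best P0=NH2 P1=- P2=-
Op 2: best P0=NH2 P1=- P2=NH3
Op 3: best P0=NH2 P1=- P2=NH3
Op 4: best P0=NH2 P1=- P2=NH3
Op 5: best P0=NH2 P1=- P2=NH3
Op 6: best P0=NH2 P1=NH0 P2=NH3
Op 7: best P0=NH2 P1=NH0 P2=NH3
Op 8: best P0=NH2 P1=NH0 P2=NH3
Op 9: best P0=NH2 P1=NH1 P2=NH3
Op 10: best P0=NH2 P1=NH1 P2=NH3
Op 11: best P0=NH2 P1=NH1 P2=NH3
Op 12: best P0=NH2 P1=NH2 P2=NH3

Answer: P0:NH2 P1:NH2 P2:NH3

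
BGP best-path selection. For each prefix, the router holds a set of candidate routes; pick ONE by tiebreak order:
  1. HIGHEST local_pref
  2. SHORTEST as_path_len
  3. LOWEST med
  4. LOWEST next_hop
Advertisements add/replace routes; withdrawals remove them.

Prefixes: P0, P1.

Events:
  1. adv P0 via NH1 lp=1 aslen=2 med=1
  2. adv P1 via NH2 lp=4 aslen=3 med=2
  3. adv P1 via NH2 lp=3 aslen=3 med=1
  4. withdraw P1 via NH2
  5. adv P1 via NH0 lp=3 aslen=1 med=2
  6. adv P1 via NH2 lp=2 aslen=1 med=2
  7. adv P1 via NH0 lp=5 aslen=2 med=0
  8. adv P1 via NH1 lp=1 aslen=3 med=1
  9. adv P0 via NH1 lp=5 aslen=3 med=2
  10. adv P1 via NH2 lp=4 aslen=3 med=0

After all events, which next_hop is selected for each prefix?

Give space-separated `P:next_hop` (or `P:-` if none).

Op 1: best P0=NH1 P1=-
Op 2: best P0=NH1 P1=NH2
Op 3: best P0=NH1 P1=NH2
Op 4: best P0=NH1 P1=-
Op 5: best P0=NH1 P1=NH0
Op 6: best P0=NH1 P1=NH0
Op 7: best P0=NH1 P1=NH0
Op 8: best P0=NH1 P1=NH0
Op 9: best P0=NH1 P1=NH0
Op 10: best P0=NH1 P1=NH0

Answer: P0:NH1 P1:NH0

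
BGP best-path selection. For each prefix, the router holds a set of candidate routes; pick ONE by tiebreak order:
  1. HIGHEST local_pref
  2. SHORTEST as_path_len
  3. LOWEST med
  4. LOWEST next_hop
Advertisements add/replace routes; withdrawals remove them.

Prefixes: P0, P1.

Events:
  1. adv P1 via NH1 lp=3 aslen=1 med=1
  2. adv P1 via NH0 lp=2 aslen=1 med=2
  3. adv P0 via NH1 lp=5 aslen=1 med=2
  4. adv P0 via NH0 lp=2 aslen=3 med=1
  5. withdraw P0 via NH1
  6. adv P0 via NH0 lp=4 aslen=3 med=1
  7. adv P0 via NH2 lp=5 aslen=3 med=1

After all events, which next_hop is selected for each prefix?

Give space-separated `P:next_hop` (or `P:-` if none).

Op 1: best P0=- P1=NH1
Op 2: best P0=- P1=NH1
Op 3: best P0=NH1 P1=NH1
Op 4: best P0=NH1 P1=NH1
Op 5: best P0=NH0 P1=NH1
Op 6: best P0=NH0 P1=NH1
Op 7: best P0=NH2 P1=NH1

Answer: P0:NH2 P1:NH1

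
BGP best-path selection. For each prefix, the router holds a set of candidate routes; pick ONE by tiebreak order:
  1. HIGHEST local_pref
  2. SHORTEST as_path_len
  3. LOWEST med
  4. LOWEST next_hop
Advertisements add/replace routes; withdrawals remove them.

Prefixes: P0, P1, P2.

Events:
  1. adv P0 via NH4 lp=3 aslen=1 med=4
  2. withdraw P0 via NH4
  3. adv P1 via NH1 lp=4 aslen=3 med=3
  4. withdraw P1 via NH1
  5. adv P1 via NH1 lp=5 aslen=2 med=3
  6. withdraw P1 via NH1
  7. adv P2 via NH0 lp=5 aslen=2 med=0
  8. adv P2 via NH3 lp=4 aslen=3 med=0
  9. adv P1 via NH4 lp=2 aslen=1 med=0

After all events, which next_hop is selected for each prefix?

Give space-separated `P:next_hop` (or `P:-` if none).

Op 1: best P0=NH4 P1=- P2=-
Op 2: best P0=- P1=- P2=-
Op 3: best P0=- P1=NH1 P2=-
Op 4: best P0=- P1=- P2=-
Op 5: best P0=- P1=NH1 P2=-
Op 6: best P0=- P1=- P2=-
Op 7: best P0=- P1=- P2=NH0
Op 8: best P0=- P1=- P2=NH0
Op 9: best P0=- P1=NH4 P2=NH0

Answer: P0:- P1:NH4 P2:NH0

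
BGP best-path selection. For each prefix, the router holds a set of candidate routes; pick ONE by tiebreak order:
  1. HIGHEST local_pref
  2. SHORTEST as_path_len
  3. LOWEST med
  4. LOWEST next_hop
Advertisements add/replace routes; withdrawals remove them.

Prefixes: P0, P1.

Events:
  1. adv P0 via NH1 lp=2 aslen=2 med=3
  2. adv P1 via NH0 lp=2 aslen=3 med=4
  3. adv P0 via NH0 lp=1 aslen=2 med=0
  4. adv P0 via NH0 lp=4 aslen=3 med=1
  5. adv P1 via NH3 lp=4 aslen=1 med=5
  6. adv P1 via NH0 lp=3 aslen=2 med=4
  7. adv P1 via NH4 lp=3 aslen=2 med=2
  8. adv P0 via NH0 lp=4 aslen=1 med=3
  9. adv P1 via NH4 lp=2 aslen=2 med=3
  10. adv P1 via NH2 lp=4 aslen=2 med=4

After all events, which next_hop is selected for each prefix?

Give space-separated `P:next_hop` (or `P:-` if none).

Op 1: best P0=NH1 P1=-
Op 2: best P0=NH1 P1=NH0
Op 3: best P0=NH1 P1=NH0
Op 4: best P0=NH0 P1=NH0
Op 5: best P0=NH0 P1=NH3
Op 6: best P0=NH0 P1=NH3
Op 7: best P0=NH0 P1=NH3
Op 8: best P0=NH0 P1=NH3
Op 9: best P0=NH0 P1=NH3
Op 10: best P0=NH0 P1=NH3

Answer: P0:NH0 P1:NH3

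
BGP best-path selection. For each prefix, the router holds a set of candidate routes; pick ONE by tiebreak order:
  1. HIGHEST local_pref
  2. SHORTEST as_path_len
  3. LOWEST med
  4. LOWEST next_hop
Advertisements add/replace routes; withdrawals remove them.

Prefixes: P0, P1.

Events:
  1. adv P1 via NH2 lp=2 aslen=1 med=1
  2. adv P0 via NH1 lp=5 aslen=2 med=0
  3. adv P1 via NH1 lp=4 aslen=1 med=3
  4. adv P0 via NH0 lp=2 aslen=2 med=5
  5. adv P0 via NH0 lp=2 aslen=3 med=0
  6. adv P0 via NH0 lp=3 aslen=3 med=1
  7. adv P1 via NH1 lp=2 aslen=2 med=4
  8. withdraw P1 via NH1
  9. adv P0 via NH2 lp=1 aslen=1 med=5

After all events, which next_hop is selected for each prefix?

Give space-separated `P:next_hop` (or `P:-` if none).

Op 1: best P0=- P1=NH2
Op 2: best P0=NH1 P1=NH2
Op 3: best P0=NH1 P1=NH1
Op 4: best P0=NH1 P1=NH1
Op 5: best P0=NH1 P1=NH1
Op 6: best P0=NH1 P1=NH1
Op 7: best P0=NH1 P1=NH2
Op 8: best P0=NH1 P1=NH2
Op 9: best P0=NH1 P1=NH2

Answer: P0:NH1 P1:NH2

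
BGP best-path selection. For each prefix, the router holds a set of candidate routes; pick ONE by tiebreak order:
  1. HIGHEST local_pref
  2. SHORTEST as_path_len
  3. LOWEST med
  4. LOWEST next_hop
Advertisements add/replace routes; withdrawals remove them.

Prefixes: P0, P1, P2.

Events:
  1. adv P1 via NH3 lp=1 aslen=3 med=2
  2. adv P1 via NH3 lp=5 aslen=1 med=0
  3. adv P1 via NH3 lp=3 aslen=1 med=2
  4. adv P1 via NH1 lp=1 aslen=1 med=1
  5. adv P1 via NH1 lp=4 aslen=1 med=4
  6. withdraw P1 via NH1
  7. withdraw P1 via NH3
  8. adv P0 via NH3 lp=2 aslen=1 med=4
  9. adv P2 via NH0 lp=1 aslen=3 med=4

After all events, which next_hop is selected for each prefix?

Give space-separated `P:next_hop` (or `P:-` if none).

Answer: P0:NH3 P1:- P2:NH0

Derivation:
Op 1: best P0=- P1=NH3 P2=-
Op 2: best P0=- P1=NH3 P2=-
Op 3: best P0=- P1=NH3 P2=-
Op 4: best P0=- P1=NH3 P2=-
Op 5: best P0=- P1=NH1 P2=-
Op 6: best P0=- P1=NH3 P2=-
Op 7: best P0=- P1=- P2=-
Op 8: best P0=NH3 P1=- P2=-
Op 9: best P0=NH3 P1=- P2=NH0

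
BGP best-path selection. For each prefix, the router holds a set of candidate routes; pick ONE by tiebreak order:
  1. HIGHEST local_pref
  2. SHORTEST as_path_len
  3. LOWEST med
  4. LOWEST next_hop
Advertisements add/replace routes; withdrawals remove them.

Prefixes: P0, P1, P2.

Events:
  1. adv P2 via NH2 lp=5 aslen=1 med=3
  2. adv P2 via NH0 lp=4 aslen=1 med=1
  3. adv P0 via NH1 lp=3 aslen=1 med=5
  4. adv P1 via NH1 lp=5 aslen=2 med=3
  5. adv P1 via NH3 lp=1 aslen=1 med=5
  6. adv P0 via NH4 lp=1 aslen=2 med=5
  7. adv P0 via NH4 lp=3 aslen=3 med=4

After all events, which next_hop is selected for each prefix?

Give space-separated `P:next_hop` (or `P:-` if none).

Op 1: best P0=- P1=- P2=NH2
Op 2: best P0=- P1=- P2=NH2
Op 3: best P0=NH1 P1=- P2=NH2
Op 4: best P0=NH1 P1=NH1 P2=NH2
Op 5: best P0=NH1 P1=NH1 P2=NH2
Op 6: best P0=NH1 P1=NH1 P2=NH2
Op 7: best P0=NH1 P1=NH1 P2=NH2

Answer: P0:NH1 P1:NH1 P2:NH2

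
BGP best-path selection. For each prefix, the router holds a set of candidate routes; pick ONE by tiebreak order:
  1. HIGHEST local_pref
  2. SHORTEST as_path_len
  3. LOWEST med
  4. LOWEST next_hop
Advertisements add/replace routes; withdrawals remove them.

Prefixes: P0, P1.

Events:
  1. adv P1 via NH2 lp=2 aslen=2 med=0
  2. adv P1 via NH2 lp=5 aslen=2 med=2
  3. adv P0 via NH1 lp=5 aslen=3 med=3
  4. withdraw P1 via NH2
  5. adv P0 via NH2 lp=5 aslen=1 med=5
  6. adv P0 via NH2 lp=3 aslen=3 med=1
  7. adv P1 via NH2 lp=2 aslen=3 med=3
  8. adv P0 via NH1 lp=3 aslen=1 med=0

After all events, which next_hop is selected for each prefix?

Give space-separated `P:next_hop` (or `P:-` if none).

Answer: P0:NH1 P1:NH2

Derivation:
Op 1: best P0=- P1=NH2
Op 2: best P0=- P1=NH2
Op 3: best P0=NH1 P1=NH2
Op 4: best P0=NH1 P1=-
Op 5: best P0=NH2 P1=-
Op 6: best P0=NH1 P1=-
Op 7: best P0=NH1 P1=NH2
Op 8: best P0=NH1 P1=NH2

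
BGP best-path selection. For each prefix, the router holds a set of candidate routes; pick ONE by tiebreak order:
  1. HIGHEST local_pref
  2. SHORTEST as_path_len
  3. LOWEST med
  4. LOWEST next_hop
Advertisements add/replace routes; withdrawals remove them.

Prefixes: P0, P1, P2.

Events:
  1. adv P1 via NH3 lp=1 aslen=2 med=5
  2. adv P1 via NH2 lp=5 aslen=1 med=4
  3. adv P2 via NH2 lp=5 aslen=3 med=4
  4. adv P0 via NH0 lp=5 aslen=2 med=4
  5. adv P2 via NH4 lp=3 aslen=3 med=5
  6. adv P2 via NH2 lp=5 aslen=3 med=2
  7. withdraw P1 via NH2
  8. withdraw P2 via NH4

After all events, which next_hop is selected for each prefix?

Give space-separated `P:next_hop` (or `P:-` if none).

Answer: P0:NH0 P1:NH3 P2:NH2

Derivation:
Op 1: best P0=- P1=NH3 P2=-
Op 2: best P0=- P1=NH2 P2=-
Op 3: best P0=- P1=NH2 P2=NH2
Op 4: best P0=NH0 P1=NH2 P2=NH2
Op 5: best P0=NH0 P1=NH2 P2=NH2
Op 6: best P0=NH0 P1=NH2 P2=NH2
Op 7: best P0=NH0 P1=NH3 P2=NH2
Op 8: best P0=NH0 P1=NH3 P2=NH2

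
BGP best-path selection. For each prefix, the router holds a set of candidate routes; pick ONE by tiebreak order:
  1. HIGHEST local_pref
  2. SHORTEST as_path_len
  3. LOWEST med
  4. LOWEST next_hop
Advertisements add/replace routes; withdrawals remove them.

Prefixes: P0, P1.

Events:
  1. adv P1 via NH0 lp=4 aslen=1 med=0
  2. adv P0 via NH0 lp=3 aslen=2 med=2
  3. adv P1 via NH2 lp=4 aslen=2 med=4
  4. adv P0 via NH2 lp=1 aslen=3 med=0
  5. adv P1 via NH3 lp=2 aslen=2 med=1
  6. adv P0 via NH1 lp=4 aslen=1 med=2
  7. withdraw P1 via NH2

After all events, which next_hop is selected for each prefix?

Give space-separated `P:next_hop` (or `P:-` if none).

Op 1: best P0=- P1=NH0
Op 2: best P0=NH0 P1=NH0
Op 3: best P0=NH0 P1=NH0
Op 4: best P0=NH0 P1=NH0
Op 5: best P0=NH0 P1=NH0
Op 6: best P0=NH1 P1=NH0
Op 7: best P0=NH1 P1=NH0

Answer: P0:NH1 P1:NH0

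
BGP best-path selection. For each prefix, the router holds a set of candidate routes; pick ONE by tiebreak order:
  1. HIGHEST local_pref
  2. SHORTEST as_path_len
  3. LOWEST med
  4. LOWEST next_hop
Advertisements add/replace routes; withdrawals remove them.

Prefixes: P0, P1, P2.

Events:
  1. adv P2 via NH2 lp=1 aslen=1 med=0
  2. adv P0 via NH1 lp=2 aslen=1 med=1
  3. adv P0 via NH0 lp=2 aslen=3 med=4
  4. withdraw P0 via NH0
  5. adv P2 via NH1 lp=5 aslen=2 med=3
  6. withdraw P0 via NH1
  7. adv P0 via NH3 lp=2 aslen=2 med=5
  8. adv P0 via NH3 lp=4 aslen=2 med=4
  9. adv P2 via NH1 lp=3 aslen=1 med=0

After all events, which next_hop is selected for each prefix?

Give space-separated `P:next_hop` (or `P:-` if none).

Op 1: best P0=- P1=- P2=NH2
Op 2: best P0=NH1 P1=- P2=NH2
Op 3: best P0=NH1 P1=- P2=NH2
Op 4: best P0=NH1 P1=- P2=NH2
Op 5: best P0=NH1 P1=- P2=NH1
Op 6: best P0=- P1=- P2=NH1
Op 7: best P0=NH3 P1=- P2=NH1
Op 8: best P0=NH3 P1=- P2=NH1
Op 9: best P0=NH3 P1=- P2=NH1

Answer: P0:NH3 P1:- P2:NH1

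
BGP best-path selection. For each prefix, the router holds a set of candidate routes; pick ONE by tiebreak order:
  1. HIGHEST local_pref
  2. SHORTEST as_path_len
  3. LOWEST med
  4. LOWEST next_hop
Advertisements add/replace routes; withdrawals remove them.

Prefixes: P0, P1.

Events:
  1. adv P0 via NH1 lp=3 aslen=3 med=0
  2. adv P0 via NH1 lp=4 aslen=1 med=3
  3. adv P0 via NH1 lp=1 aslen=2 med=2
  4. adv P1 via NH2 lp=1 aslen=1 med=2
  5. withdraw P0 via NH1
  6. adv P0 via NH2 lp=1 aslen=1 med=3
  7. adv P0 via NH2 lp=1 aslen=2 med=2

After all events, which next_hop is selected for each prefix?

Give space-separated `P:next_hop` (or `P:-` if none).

Answer: P0:NH2 P1:NH2

Derivation:
Op 1: best P0=NH1 P1=-
Op 2: best P0=NH1 P1=-
Op 3: best P0=NH1 P1=-
Op 4: best P0=NH1 P1=NH2
Op 5: best P0=- P1=NH2
Op 6: best P0=NH2 P1=NH2
Op 7: best P0=NH2 P1=NH2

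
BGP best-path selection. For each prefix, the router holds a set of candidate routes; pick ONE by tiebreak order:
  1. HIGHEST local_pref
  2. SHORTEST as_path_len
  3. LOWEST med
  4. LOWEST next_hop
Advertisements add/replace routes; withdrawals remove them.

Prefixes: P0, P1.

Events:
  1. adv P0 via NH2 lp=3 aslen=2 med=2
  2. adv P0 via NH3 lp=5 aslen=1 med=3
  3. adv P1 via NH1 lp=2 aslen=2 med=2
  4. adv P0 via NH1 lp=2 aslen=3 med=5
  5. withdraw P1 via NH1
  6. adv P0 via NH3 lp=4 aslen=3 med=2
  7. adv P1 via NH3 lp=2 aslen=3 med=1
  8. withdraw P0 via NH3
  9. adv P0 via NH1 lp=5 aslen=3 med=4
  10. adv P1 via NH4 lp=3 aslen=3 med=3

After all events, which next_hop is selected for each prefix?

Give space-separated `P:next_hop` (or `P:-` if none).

Op 1: best P0=NH2 P1=-
Op 2: best P0=NH3 P1=-
Op 3: best P0=NH3 P1=NH1
Op 4: best P0=NH3 P1=NH1
Op 5: best P0=NH3 P1=-
Op 6: best P0=NH3 P1=-
Op 7: best P0=NH3 P1=NH3
Op 8: best P0=NH2 P1=NH3
Op 9: best P0=NH1 P1=NH3
Op 10: best P0=NH1 P1=NH4

Answer: P0:NH1 P1:NH4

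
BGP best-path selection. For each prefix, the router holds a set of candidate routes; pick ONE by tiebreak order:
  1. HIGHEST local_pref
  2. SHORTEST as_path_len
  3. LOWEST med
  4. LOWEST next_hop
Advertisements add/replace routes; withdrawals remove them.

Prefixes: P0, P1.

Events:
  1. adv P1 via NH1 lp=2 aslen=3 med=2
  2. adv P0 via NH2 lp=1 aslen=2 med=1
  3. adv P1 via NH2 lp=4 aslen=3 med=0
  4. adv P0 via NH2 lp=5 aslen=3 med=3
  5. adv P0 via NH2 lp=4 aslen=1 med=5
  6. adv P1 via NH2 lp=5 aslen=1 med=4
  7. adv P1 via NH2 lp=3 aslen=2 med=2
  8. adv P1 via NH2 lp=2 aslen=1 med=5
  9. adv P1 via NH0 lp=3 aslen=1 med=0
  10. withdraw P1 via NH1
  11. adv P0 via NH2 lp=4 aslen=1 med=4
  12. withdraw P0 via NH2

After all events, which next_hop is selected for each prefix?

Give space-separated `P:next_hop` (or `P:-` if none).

Op 1: best P0=- P1=NH1
Op 2: best P0=NH2 P1=NH1
Op 3: best P0=NH2 P1=NH2
Op 4: best P0=NH2 P1=NH2
Op 5: best P0=NH2 P1=NH2
Op 6: best P0=NH2 P1=NH2
Op 7: best P0=NH2 P1=NH2
Op 8: best P0=NH2 P1=NH2
Op 9: best P0=NH2 P1=NH0
Op 10: best P0=NH2 P1=NH0
Op 11: best P0=NH2 P1=NH0
Op 12: best P0=- P1=NH0

Answer: P0:- P1:NH0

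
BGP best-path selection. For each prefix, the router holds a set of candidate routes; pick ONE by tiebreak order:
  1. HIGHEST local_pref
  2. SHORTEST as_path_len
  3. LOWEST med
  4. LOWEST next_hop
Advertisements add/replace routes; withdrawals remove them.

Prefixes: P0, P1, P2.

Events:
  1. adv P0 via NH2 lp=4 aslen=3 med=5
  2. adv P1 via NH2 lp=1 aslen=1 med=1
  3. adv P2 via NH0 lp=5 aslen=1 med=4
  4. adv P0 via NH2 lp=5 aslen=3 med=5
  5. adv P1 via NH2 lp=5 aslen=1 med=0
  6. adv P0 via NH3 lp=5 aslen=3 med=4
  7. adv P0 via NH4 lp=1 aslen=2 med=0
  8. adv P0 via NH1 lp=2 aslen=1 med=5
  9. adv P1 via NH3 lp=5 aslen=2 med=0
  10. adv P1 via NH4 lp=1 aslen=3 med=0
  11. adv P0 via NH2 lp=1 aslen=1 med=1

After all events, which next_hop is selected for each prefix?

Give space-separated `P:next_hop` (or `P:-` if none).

Op 1: best P0=NH2 P1=- P2=-
Op 2: best P0=NH2 P1=NH2 P2=-
Op 3: best P0=NH2 P1=NH2 P2=NH0
Op 4: best P0=NH2 P1=NH2 P2=NH0
Op 5: best P0=NH2 P1=NH2 P2=NH0
Op 6: best P0=NH3 P1=NH2 P2=NH0
Op 7: best P0=NH3 P1=NH2 P2=NH0
Op 8: best P0=NH3 P1=NH2 P2=NH0
Op 9: best P0=NH3 P1=NH2 P2=NH0
Op 10: best P0=NH3 P1=NH2 P2=NH0
Op 11: best P0=NH3 P1=NH2 P2=NH0

Answer: P0:NH3 P1:NH2 P2:NH0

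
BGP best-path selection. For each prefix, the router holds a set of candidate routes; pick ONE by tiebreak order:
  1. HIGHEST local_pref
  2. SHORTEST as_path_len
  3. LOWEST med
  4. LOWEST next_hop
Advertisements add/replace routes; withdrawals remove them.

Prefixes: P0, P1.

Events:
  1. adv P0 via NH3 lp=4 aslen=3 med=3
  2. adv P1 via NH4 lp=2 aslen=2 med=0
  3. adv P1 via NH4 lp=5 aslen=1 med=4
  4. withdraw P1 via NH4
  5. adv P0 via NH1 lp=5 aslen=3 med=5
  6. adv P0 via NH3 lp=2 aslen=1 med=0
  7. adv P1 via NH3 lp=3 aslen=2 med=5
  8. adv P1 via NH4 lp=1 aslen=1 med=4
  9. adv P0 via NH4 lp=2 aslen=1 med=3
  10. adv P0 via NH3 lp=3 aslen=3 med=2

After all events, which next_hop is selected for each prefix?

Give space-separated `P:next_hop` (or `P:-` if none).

Op 1: best P0=NH3 P1=-
Op 2: best P0=NH3 P1=NH4
Op 3: best P0=NH3 P1=NH4
Op 4: best P0=NH3 P1=-
Op 5: best P0=NH1 P1=-
Op 6: best P0=NH1 P1=-
Op 7: best P0=NH1 P1=NH3
Op 8: best P0=NH1 P1=NH3
Op 9: best P0=NH1 P1=NH3
Op 10: best P0=NH1 P1=NH3

Answer: P0:NH1 P1:NH3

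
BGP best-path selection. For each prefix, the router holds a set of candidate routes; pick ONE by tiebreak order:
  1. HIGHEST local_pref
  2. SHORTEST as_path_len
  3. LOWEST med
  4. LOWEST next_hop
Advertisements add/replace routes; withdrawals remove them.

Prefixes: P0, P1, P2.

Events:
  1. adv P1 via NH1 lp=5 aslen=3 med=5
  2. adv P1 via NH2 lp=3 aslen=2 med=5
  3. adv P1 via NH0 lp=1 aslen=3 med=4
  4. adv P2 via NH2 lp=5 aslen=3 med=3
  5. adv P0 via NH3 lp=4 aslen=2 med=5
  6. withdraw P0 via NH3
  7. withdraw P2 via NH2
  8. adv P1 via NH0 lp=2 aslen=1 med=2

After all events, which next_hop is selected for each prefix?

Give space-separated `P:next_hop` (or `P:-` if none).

Answer: P0:- P1:NH1 P2:-

Derivation:
Op 1: best P0=- P1=NH1 P2=-
Op 2: best P0=- P1=NH1 P2=-
Op 3: best P0=- P1=NH1 P2=-
Op 4: best P0=- P1=NH1 P2=NH2
Op 5: best P0=NH3 P1=NH1 P2=NH2
Op 6: best P0=- P1=NH1 P2=NH2
Op 7: best P0=- P1=NH1 P2=-
Op 8: best P0=- P1=NH1 P2=-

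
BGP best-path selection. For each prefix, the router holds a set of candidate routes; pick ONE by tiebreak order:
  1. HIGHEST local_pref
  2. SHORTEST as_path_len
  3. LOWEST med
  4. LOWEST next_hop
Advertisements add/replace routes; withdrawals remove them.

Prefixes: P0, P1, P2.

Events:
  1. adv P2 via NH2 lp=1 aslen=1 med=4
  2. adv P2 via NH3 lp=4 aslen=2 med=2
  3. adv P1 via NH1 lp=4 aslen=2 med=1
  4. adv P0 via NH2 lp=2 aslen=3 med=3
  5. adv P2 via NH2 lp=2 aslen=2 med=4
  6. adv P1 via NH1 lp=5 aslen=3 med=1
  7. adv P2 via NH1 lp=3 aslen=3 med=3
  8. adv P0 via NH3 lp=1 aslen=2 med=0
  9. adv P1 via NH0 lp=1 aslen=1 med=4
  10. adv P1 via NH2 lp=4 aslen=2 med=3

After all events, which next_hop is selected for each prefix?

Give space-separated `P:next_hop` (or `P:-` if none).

Answer: P0:NH2 P1:NH1 P2:NH3

Derivation:
Op 1: best P0=- P1=- P2=NH2
Op 2: best P0=- P1=- P2=NH3
Op 3: best P0=- P1=NH1 P2=NH3
Op 4: best P0=NH2 P1=NH1 P2=NH3
Op 5: best P0=NH2 P1=NH1 P2=NH3
Op 6: best P0=NH2 P1=NH1 P2=NH3
Op 7: best P0=NH2 P1=NH1 P2=NH3
Op 8: best P0=NH2 P1=NH1 P2=NH3
Op 9: best P0=NH2 P1=NH1 P2=NH3
Op 10: best P0=NH2 P1=NH1 P2=NH3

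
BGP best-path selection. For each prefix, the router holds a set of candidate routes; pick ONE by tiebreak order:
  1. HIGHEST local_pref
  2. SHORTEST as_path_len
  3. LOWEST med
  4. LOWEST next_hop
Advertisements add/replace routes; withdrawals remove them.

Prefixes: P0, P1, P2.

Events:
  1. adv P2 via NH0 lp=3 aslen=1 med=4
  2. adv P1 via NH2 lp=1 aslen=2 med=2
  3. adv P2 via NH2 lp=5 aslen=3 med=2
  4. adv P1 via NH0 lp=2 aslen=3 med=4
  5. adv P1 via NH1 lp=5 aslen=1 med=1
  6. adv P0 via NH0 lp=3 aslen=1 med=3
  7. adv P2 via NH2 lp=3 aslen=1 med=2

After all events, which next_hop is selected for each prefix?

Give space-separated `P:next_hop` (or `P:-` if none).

Op 1: best P0=- P1=- P2=NH0
Op 2: best P0=- P1=NH2 P2=NH0
Op 3: best P0=- P1=NH2 P2=NH2
Op 4: best P0=- P1=NH0 P2=NH2
Op 5: best P0=- P1=NH1 P2=NH2
Op 6: best P0=NH0 P1=NH1 P2=NH2
Op 7: best P0=NH0 P1=NH1 P2=NH2

Answer: P0:NH0 P1:NH1 P2:NH2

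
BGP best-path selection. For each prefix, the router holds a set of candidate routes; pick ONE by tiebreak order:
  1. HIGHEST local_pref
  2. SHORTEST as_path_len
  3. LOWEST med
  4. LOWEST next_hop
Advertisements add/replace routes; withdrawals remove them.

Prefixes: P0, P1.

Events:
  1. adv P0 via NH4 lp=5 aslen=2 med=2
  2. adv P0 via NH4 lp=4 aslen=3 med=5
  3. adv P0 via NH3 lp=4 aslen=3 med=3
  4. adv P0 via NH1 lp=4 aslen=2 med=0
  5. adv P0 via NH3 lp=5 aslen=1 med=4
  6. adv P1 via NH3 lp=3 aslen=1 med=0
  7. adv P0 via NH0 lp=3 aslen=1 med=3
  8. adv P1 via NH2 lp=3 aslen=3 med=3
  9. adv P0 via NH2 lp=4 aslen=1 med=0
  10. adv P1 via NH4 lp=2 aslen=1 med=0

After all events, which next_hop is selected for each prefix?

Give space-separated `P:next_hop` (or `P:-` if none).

Answer: P0:NH3 P1:NH3

Derivation:
Op 1: best P0=NH4 P1=-
Op 2: best P0=NH4 P1=-
Op 3: best P0=NH3 P1=-
Op 4: best P0=NH1 P1=-
Op 5: best P0=NH3 P1=-
Op 6: best P0=NH3 P1=NH3
Op 7: best P0=NH3 P1=NH3
Op 8: best P0=NH3 P1=NH3
Op 9: best P0=NH3 P1=NH3
Op 10: best P0=NH3 P1=NH3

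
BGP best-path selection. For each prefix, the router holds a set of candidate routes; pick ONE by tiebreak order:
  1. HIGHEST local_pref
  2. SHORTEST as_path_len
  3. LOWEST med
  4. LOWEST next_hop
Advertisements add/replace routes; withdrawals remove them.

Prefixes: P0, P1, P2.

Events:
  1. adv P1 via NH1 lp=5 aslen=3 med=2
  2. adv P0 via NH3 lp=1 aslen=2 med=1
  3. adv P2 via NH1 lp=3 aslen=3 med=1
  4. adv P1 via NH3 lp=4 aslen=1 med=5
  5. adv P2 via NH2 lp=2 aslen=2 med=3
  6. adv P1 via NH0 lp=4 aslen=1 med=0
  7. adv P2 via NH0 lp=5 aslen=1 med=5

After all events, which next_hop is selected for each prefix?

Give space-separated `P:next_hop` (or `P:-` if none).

Answer: P0:NH3 P1:NH1 P2:NH0

Derivation:
Op 1: best P0=- P1=NH1 P2=-
Op 2: best P0=NH3 P1=NH1 P2=-
Op 3: best P0=NH3 P1=NH1 P2=NH1
Op 4: best P0=NH3 P1=NH1 P2=NH1
Op 5: best P0=NH3 P1=NH1 P2=NH1
Op 6: best P0=NH3 P1=NH1 P2=NH1
Op 7: best P0=NH3 P1=NH1 P2=NH0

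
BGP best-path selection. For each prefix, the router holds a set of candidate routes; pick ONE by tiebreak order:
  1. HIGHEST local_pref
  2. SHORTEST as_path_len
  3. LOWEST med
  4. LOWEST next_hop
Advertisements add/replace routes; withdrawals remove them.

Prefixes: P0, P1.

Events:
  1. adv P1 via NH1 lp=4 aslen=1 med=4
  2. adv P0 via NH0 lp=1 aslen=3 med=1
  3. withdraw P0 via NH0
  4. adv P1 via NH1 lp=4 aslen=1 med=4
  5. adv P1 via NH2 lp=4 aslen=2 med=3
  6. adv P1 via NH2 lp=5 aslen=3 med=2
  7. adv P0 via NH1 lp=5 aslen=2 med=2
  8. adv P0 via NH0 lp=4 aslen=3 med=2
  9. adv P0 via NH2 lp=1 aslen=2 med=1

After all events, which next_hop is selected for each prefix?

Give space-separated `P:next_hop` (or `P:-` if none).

Answer: P0:NH1 P1:NH2

Derivation:
Op 1: best P0=- P1=NH1
Op 2: best P0=NH0 P1=NH1
Op 3: best P0=- P1=NH1
Op 4: best P0=- P1=NH1
Op 5: best P0=- P1=NH1
Op 6: best P0=- P1=NH2
Op 7: best P0=NH1 P1=NH2
Op 8: best P0=NH1 P1=NH2
Op 9: best P0=NH1 P1=NH2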